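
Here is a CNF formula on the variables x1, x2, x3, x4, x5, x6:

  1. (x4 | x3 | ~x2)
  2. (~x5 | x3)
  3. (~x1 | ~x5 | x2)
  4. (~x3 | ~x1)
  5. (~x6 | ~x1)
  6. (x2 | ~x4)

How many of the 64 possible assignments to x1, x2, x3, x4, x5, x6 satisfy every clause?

18

Split on x1, then x2.
  x1=1, x2=1: remaining (x3,x4,x5,x6) ∈ {(0,1,0,0)} — 1.
  x1=1, x2=0: remaining (x3,x4,x5,x6) ∈ {(0,0,0,0)} — 1.
  x1=0, x2=1: x6 free; 5 ways for (x3,x4,x5) × 2^1 = 10.
  x1=0, x2=0: x6 free; 3 ways for (x3,x4,x5) × 2^1 = 6.
Total: 1 + 1 + 10 + 6 = 18.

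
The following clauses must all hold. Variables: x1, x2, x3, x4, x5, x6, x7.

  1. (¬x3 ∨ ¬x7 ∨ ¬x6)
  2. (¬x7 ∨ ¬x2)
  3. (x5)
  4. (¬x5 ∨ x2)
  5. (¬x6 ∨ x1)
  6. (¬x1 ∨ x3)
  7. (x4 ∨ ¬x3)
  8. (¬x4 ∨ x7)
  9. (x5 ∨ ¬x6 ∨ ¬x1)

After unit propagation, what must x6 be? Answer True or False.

False

Unit clause (x5) sets x5 = True.
From (¬x5 ∨ x2) and x5 = True: x2 = True.
(¬x2 ∨ ¬x7) with x2 = True leaves only ¬x7, so x7 = False.
In (¬x4 ∨ x7), x7 is now false; ¬x4 must hold, so x4 = False.
(¬x3 ∨ x4) with x4 = False leaves only ¬x3, so x3 = False.
(x3 ∨ ¬x1): since x3 = False, the clause reduces to (¬x1). x1 = False.
From (x1 ∨ ¬x6) and x1 = False: x6 = False.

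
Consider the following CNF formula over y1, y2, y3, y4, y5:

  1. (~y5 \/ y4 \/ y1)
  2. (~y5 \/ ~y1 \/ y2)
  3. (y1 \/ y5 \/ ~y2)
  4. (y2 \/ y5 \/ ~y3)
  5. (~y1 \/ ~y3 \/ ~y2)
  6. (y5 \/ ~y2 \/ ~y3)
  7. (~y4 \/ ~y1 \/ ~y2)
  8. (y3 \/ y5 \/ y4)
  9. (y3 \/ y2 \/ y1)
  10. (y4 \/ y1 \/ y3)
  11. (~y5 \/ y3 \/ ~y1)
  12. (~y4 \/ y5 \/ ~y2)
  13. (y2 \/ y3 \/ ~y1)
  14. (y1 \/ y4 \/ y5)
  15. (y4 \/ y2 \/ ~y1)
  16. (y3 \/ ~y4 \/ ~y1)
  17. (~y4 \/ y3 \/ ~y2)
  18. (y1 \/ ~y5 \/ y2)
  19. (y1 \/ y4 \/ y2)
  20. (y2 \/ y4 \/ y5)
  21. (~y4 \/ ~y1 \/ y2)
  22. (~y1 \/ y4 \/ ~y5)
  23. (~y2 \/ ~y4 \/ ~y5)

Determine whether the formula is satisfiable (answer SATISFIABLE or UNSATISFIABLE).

y1 = True:
  y2 = True:
    propagation gives y3=False, y4=False, y5=True; an empty clause results — contradiction.
  y2 = False:
    propagation gives y5=False, y3=False; an empty clause results — contradiction.
y1 = False:
  y2 = True:
    propagation gives y5=True, y4=True; an empty clause results — contradiction.
  y2 = False:
    propagation gives y3=True, y5=True; an empty clause results — contradiction.
Every branch closes, so no satisfying assignment exists.

UNSATISFIABLE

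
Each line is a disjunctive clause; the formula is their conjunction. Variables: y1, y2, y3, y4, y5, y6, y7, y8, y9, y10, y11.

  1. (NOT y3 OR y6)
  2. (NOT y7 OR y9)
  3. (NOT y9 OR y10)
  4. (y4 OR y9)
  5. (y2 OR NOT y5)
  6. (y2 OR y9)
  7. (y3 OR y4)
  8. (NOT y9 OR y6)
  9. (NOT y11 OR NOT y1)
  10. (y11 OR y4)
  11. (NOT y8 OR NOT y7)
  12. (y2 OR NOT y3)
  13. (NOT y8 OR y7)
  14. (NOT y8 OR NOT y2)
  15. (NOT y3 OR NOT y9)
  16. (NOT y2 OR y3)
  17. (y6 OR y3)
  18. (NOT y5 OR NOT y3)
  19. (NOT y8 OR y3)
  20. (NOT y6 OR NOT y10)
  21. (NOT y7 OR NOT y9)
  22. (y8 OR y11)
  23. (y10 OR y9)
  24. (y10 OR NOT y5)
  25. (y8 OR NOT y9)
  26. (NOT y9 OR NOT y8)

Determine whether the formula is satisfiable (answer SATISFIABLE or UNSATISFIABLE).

y9 = True:
  propagation gives y10=True, y6=True; an empty clause results — contradiction.
y9 = False:
  propagation gives y7=False, y4=True, y2=True, y8=False; an empty clause results — contradiction.
Every branch closes, so no satisfying assignment exists.

UNSATISFIABLE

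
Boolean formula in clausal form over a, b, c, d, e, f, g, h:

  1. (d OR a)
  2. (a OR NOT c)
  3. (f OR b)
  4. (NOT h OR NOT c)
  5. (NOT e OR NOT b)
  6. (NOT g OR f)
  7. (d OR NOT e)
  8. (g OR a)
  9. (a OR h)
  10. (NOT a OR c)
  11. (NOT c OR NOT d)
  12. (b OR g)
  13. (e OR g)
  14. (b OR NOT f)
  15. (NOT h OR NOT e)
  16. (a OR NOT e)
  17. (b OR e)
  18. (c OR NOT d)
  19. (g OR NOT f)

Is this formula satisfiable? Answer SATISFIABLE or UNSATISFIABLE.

SATISFIABLE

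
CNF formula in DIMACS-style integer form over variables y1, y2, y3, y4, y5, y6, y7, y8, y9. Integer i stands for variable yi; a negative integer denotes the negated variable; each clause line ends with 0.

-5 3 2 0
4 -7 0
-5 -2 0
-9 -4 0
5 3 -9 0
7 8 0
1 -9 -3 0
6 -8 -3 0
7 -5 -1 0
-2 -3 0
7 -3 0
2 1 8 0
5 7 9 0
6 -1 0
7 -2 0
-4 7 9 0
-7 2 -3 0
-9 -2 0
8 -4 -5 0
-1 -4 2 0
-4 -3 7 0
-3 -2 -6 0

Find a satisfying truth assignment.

Set y1 = True and propagate.
  then y6 is forced to True.
Branch on y2: take y2 = True.
  then y5 is forced to False.
  then y3 is forced to False.
  then y9 is forced to False.
  then y7 is forced to True.
  then y4 is forced to True.
y8 is now unconstrained; take y8 = False.
Every clause has at least one true literal under this assignment.

y1=True  y2=True  y3=False  y4=True  y5=False  y6=True  y7=True  y8=False  y9=False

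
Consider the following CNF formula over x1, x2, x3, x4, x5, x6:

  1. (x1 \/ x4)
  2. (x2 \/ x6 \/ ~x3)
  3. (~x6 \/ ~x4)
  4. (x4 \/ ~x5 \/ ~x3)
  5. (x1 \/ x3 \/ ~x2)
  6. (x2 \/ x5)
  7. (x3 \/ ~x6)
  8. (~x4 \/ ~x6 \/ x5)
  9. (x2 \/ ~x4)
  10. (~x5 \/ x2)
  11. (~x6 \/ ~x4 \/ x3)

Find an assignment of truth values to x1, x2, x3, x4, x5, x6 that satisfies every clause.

x1=True, x2=True, x3=False, x4=False, x5=True, x6=False

Pure literal: x1 appears only positively; assign x1 = True.
Set x2 = True and propagate.
Set x3 = False and propagate.
  then x6 is forced to False.
x4, x5 are now unconstrained; take x4 = False, x5 = True.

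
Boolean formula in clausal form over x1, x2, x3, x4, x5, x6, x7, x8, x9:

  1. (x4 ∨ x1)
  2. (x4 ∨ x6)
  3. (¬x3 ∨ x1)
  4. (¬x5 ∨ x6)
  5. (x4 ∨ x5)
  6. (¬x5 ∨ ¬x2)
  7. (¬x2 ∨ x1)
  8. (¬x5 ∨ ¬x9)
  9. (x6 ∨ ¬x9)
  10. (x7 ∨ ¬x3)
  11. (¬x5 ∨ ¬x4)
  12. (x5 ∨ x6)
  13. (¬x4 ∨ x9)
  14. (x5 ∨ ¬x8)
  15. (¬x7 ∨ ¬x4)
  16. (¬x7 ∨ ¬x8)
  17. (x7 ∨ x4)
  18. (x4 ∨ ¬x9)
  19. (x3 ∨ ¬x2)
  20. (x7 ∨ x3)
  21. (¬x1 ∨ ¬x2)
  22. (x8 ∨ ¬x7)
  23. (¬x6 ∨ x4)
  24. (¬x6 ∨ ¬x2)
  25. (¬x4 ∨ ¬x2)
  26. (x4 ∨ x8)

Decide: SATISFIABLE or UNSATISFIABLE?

x4 = True:
  propagation gives x5=False, x6=True, x9=True, x8=False; an empty clause results — contradiction.
x4 = False:
  propagation gives x1=True, x6=True; an empty clause results — contradiction.
Every branch closes, so no satisfying assignment exists.

UNSATISFIABLE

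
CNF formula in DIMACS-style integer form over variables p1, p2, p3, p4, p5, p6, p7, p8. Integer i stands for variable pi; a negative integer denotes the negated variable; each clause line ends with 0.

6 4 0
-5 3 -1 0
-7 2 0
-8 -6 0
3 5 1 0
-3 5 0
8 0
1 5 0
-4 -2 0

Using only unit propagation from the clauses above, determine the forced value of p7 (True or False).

False

Unit clause (p8) sets p8 = True.
(¬p6 ∨ ¬p8): since p8 = True, the clause reduces to (¬p6). p6 = False.
(p6 ∨ p4): since p6 = False, the clause reduces to (p4). p4 = True.
In (¬p4 ∨ ¬p2), ¬p4 is now false; ¬p2 must hold, so p2 = False.
(p2 ∨ ¬p7): since p2 = False, the clause reduces to (¬p7). p7 = False.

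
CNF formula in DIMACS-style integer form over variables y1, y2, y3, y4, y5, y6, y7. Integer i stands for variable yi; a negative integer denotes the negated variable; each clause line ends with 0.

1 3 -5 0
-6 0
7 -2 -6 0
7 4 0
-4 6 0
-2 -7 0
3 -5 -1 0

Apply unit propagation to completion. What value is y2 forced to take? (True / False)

False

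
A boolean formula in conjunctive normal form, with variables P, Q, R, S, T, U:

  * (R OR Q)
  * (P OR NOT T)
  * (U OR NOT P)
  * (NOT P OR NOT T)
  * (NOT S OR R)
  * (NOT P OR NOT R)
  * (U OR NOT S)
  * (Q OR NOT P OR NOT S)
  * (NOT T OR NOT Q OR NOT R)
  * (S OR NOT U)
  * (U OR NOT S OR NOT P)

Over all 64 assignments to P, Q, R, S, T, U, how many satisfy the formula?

5

The models are:
  P=0 Q=0 R=1 S=0 T=0 U=0
  P=0 Q=0 R=1 S=1 T=0 U=1
  P=0 Q=1 R=0 S=0 T=0 U=0
  P=0 Q=1 R=1 S=0 T=0 U=0
  P=0 Q=1 R=1 S=1 T=0 U=1
Count: 5.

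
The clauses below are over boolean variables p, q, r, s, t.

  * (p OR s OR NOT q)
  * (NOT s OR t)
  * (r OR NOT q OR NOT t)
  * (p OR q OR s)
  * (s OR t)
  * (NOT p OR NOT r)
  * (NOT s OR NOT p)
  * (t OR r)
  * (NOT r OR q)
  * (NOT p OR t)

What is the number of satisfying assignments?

3

Satisfying assignments:
  p=F q=F r=F s=T t=T
  p=F q=T r=T s=T t=T
  p=T q=F r=F s=F t=T
That's 3 in total.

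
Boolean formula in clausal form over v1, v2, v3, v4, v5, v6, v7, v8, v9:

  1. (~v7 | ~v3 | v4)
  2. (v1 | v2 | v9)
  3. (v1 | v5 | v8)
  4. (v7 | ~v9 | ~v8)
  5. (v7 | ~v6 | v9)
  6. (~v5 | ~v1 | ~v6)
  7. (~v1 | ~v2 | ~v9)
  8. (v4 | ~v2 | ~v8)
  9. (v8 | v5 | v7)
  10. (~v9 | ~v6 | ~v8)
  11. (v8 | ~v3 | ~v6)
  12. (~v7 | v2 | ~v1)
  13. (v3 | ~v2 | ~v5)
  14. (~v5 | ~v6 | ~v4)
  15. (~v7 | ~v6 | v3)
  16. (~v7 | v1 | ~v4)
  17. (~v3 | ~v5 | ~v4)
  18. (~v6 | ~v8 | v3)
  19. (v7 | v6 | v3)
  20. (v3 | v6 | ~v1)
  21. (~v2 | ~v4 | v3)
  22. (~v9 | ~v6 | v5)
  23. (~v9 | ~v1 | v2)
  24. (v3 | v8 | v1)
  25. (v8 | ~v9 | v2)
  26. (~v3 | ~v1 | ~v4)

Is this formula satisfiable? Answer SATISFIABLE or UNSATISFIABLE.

Try v1 = False.
The remaining clauses are satisfied by v2 = False, v3 = False, v4 = False, v5 = True, v6 = False, v7 = True, v8 = True, v9 = True.
So v1=0  v2=0  v3=0  v4=0  v5=1  v6=0  v7=1  v8=1  v9=1 is a satisfying assignment.

SATISFIABLE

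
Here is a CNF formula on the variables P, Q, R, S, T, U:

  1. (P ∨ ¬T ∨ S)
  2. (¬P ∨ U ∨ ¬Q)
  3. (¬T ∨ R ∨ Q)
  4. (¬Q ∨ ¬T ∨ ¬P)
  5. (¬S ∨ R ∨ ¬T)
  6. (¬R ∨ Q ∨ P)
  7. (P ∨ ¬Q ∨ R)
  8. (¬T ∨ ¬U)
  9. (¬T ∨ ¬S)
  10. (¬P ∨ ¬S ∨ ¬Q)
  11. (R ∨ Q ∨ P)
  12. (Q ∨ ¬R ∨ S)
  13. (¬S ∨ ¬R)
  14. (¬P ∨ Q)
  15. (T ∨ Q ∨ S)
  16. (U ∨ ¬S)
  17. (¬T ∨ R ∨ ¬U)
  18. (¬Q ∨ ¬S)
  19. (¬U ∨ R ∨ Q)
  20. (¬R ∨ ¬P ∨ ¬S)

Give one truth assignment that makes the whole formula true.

P = False  Q = True  R = True  S = False  T = False  U = False

Check each clause:
  1. (P ∨ ¬T ∨ S) — ¬T is true.
  2. (¬P ∨ U ∨ ¬Q) — ¬P is true.
  3. (Q ∨ ¬T ∨ R) — R is true.
  4. (¬T ∨ ¬Q ∨ ¬P) — ¬T is true.
  5. (¬S ∨ ¬T ∨ R) — R is true.
  6. (P ∨ ¬R ∨ Q) — Q is true.
  7. (P ∨ ¬Q ∨ R) — R is true.
  8. (¬U ∨ ¬T) — ¬U is true.
  9. (¬T ∨ ¬S) — ¬T is true.
  10. (¬Q ∨ ¬S ∨ ¬P) — ¬S is true.
  11. (Q ∨ R ∨ P) — Q is true.
  12. (¬R ∨ Q ∨ S) — Q is true.
  13. (¬S ∨ ¬R) — ¬S is true.
  14. (¬P ∨ Q) — Q is true.
  15. (S ∨ T ∨ Q) — Q is true.
  16. (¬S ∨ U) — ¬S is true.
  17. (R ∨ ¬T ∨ ¬U) — R is true.
  18. (¬S ∨ ¬Q) — ¬S is true.
  19. (¬U ∨ R ∨ Q) — Q is true.
  20. (¬R ∨ ¬P ∨ ¬S) — ¬S is true.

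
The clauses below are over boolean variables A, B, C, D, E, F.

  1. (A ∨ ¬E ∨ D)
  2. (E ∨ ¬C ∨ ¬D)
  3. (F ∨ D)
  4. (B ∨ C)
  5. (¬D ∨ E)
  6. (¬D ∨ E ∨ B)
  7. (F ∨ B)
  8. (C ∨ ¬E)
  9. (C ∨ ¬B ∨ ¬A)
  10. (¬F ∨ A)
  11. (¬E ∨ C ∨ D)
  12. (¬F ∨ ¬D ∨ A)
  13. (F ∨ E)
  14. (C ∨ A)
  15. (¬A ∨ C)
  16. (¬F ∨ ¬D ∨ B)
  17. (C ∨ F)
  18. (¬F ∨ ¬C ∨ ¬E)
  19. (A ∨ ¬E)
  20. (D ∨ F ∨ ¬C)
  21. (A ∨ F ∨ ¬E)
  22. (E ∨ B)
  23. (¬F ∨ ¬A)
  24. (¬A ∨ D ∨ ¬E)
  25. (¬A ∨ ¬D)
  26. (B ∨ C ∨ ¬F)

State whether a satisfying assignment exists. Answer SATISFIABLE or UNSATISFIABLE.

UNSATISFIABLE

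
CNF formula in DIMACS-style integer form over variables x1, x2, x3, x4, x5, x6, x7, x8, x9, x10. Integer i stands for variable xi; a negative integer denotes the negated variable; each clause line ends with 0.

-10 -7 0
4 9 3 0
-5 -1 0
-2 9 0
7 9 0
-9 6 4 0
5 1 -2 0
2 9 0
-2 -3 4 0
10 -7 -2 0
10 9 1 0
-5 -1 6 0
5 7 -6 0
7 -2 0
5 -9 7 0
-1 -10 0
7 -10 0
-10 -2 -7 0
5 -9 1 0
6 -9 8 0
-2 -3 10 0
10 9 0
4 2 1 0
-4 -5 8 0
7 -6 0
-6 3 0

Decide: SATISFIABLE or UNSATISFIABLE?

Pure literal: x8 appears only positively; assign x8 = True.
Try x1 = False.
Branch on x2: take x2 = False.
  then x9 is forced to True.
  then x5 is forced to True.
  then x4 is forced to True.
For the remaining variables, x3 = True, x6 = True, x7 = True, x10 = False works.
Every clause has at least one true literal under this assignment.
So x1=False, x2=False, x3=True, x4=True, x5=True, x6=True, x7=True, x8=True, x9=True, x10=False is a satisfying assignment.

SATISFIABLE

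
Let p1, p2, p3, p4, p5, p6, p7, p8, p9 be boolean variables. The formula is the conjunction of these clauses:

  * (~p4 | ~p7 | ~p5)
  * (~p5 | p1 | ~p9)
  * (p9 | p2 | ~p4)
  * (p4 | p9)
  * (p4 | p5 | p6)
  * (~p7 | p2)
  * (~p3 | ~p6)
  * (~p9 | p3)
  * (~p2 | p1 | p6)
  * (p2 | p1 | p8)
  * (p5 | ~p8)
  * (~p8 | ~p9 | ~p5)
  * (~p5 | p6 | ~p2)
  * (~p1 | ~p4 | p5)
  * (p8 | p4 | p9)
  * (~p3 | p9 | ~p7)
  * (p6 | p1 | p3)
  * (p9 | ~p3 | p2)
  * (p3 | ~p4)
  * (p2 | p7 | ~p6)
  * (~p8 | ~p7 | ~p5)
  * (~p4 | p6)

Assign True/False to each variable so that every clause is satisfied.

p1=T, p2=F, p3=T, p4=F, p5=T, p6=F, p7=F, p8=F, p9=T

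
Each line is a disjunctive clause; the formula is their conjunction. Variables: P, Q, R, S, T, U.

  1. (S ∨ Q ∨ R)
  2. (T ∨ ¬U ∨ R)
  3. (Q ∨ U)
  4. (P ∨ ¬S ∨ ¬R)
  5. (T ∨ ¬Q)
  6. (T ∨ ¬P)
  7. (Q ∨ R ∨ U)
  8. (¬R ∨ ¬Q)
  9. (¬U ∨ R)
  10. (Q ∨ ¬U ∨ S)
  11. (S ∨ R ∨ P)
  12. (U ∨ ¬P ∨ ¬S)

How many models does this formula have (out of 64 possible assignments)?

3

Satisfying assignments:
  P=0 Q=1 R=0 S=1 T=1 U=0
  P=1 Q=0 R=1 S=1 T=1 U=1
  P=1 Q=1 R=0 S=0 T=1 U=0
Count: 3.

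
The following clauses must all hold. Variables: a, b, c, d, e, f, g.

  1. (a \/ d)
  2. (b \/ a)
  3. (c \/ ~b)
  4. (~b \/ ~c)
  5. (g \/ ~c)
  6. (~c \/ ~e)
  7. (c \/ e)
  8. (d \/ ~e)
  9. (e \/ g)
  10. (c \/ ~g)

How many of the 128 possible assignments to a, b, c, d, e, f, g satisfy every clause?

6

The models are:
  a=1 b=0 c=0 d=1 e=1 f=0 g=0
  a=1 b=0 c=0 d=1 e=1 f=1 g=0
  a=1 b=0 c=1 d=0 e=0 f=0 g=1
  a=1 b=0 c=1 d=0 e=0 f=1 g=1
  a=1 b=0 c=1 d=1 e=0 f=0 g=1
  a=1 b=0 c=1 d=1 e=0 f=1 g=1
Count: 6.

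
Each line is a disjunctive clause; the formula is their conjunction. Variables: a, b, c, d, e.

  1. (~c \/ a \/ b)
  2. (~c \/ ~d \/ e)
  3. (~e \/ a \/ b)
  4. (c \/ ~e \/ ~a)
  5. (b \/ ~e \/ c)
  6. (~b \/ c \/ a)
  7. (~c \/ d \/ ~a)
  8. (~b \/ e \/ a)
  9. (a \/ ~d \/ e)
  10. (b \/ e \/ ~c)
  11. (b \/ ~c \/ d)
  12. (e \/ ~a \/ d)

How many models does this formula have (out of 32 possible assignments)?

Satisfying assignments:
  a=0 b=0 c=0 d=0 e=0
  a=0 b=1 c=1 d=0 e=1
  a=0 b=1 c=1 d=1 e=1
  a=1 b=0 c=0 d=1 e=0
  a=1 b=0 c=1 d=1 e=1
  a=1 b=1 c=0 d=1 e=0
  a=1 b=1 c=1 d=1 e=1
Count: 7.

7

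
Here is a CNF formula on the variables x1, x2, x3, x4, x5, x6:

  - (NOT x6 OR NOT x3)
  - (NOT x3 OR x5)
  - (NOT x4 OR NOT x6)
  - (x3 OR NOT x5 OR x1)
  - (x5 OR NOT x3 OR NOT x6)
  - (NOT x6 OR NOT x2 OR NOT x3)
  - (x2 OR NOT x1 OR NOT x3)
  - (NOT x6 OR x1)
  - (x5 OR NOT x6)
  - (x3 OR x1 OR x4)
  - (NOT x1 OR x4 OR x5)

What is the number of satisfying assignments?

16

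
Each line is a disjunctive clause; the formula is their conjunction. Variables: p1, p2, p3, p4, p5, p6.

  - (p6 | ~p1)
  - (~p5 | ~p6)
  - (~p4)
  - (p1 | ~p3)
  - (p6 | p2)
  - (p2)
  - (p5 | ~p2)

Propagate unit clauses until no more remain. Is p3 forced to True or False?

Unit clause (~p4) sets p4 = False.
(p2) stands alone — p2 = True.
(p5 | ~p2): since p2 = True, the clause reduces to (p5). p5 = True.
In (~p5 | ~p6), ~p5 is now false; ~p6 must hold, so p6 = False.
(~p1 | p6) with p6 = False leaves only ~p1, so p1 = False.
In (~p3 | p1), p1 is now false; ~p3 must hold, so p3 = False.

False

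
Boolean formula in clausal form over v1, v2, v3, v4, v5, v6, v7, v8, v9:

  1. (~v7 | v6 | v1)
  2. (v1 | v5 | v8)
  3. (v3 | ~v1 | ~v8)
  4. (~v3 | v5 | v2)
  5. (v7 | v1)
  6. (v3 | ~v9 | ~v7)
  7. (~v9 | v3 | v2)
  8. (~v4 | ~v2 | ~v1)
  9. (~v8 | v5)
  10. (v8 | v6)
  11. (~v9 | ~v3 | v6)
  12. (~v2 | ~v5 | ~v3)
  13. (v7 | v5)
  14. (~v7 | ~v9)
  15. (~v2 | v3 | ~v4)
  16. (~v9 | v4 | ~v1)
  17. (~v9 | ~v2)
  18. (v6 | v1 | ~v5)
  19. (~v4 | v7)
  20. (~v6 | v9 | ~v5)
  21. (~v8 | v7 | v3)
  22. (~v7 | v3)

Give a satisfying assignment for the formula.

Branch on v1: take v1 = True.
For the remaining variables, v2 = True, v3 = True, v4 = False, v5 = False, v6 = True, v7 = True, v8 = False, v9 = False works.

v1 = T, v2 = T, v3 = T, v4 = F, v5 = F, v6 = T, v7 = T, v8 = F, v9 = F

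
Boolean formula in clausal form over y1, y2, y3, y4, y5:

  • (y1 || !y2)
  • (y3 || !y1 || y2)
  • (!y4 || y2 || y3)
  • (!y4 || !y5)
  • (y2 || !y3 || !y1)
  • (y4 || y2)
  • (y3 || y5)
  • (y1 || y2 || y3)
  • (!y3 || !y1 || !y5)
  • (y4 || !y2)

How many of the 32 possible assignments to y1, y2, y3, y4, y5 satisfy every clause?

2

Satisfying assignments:
  y1=0 y2=0 y3=1 y4=1 y5=0
  y1=1 y2=1 y3=1 y4=1 y5=0
That's 2 in total.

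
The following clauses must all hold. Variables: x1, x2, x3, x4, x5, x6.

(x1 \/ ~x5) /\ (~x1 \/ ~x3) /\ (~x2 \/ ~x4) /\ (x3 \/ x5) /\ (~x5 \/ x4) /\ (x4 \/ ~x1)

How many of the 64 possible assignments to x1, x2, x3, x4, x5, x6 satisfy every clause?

8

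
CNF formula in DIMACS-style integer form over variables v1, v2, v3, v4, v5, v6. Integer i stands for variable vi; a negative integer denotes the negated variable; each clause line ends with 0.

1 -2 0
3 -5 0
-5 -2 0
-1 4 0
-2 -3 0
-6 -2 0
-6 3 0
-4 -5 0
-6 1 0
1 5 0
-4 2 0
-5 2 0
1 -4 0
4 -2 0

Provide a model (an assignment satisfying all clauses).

v6 occurs only negated in the remaining clauses — set v6 = False.
Try v1 = True.
  then v4 is forced to True.
  then v5 is forced to False.
  then v2 is forced to True.
  then v3 is forced to False.
Every clause has at least one true literal under this assignment.

v1=T  v2=T  v3=F  v4=T  v5=F  v6=F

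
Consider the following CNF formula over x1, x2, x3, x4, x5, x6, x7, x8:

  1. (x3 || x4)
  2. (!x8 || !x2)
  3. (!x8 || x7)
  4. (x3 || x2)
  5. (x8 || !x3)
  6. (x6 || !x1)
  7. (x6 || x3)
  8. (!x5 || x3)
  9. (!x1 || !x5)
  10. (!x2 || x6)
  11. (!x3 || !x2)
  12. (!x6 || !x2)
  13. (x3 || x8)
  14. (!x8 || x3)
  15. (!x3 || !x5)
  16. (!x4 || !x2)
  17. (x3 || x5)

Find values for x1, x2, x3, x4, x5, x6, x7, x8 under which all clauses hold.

x1 = False, x2 = False, x3 = True, x4 = False, x5 = False, x6 = False, x7 = True, x8 = True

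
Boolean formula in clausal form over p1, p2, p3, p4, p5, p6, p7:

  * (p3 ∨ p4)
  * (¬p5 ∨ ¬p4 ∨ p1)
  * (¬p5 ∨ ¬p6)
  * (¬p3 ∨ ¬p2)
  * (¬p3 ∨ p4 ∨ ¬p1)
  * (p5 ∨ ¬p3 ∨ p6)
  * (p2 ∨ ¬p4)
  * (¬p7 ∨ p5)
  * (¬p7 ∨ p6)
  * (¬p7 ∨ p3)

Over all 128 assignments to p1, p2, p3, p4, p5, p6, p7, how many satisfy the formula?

7

Case analysis on p3 and p4:
  p3=T, p4=T: a clause becomes empty — 0.
  p3=T, p4=F: remaining (p1,p2,p5,p6,p7) ∈ {(F,F,F,T,F); (F,F,T,F,F)} — 2.
  p3=F, p4=T: 5 of the 32 assignments to (p1,p2,p5,p6,p7) work.
  p3=F, p4=F: a clause becomes empty — 0.
Total: 0 + 2 + 5 + 0 = 7.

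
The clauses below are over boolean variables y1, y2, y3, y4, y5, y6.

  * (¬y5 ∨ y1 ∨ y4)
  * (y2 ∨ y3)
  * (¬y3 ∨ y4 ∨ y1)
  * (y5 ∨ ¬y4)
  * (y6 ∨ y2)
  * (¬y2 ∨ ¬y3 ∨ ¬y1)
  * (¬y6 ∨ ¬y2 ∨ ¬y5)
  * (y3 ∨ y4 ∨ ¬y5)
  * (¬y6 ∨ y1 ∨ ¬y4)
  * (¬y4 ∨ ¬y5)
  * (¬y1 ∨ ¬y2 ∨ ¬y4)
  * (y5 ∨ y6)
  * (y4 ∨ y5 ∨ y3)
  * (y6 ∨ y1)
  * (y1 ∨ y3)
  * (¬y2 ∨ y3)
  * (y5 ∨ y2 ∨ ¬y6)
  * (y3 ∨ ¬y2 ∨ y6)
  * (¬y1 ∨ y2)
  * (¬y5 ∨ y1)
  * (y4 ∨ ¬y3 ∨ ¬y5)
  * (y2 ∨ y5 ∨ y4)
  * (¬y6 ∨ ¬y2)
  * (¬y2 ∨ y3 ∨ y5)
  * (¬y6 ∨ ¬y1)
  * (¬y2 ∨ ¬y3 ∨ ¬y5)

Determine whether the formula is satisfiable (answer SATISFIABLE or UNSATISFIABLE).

UNSATISFIABLE

y2 = True:
  propagation gives y3=True, y1=False, y4=True, y5=True; an empty clause results — contradiction.
y2 = False:
  propagation gives y3=True, y6=True, y5=True, y4=False; an empty clause results — contradiction.
Every branch closes, so no satisfying assignment exists.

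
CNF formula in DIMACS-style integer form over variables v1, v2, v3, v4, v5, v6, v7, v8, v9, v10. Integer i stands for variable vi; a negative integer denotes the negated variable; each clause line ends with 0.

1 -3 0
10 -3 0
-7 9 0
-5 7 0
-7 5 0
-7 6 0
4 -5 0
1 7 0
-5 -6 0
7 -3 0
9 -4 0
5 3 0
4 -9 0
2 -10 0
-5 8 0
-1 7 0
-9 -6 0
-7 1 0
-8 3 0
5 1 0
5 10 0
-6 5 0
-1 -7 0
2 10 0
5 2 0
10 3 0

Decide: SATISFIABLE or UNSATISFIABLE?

UNSATISFIABLE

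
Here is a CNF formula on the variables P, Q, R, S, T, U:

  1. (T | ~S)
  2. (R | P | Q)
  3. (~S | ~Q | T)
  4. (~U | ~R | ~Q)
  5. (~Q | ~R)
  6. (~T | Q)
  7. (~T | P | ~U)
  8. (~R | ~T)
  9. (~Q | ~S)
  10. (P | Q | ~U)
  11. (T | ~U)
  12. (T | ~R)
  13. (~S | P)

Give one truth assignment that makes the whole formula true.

P=0, Q=1, R=0, S=0, T=1, U=0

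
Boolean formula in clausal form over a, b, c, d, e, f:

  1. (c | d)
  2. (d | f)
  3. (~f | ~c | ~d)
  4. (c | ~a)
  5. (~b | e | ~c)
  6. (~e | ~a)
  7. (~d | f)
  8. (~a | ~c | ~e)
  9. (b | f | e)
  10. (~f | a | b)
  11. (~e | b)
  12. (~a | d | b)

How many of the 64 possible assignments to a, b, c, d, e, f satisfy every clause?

3

The models are:
  a=0 b=1 c=0 d=1 e=0 f=1
  a=0 b=1 c=0 d=1 e=1 f=1
  a=0 b=1 c=1 d=0 e=1 f=1
Count: 3.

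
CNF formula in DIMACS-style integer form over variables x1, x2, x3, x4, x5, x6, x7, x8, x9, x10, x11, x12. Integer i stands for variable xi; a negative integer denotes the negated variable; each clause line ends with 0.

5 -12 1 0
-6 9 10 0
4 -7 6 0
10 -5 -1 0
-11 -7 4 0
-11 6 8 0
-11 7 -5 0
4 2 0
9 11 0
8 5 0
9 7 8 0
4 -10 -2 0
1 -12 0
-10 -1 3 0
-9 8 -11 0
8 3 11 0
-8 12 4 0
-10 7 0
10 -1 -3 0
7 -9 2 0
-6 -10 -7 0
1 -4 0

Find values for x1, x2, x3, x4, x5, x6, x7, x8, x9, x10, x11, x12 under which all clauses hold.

x1 = True  x2 = True  x3 = False  x4 = True  x5 = False  x6 = False  x7 = False  x8 = True  x9 = True  x10 = False  x11 = True  x12 = False

Set x1 = True and propagate.
Branch on x2: take x2 = True.
The remaining clauses are satisfied by x3 = False, x4 = True, x5 = False, x6 = False, x7 = False, x8 = True, x9 = True, x10 = False, x11 = True, x12 = False.
Every clause has at least one true literal under this assignment.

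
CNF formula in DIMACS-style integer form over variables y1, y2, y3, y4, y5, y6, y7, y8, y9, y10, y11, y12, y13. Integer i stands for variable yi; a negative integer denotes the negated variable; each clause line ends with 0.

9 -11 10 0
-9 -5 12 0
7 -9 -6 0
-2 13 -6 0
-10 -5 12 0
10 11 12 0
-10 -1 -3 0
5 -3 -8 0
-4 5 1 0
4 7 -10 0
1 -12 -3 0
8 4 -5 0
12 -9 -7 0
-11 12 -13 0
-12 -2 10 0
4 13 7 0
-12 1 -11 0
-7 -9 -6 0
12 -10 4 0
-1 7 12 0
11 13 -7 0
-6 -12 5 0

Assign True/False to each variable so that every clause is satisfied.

y1 = 1  y2 = 0  y3 = 1  y4 = 1  y5 = 0  y6 = 0  y7 = 0  y8 = 0  y9 = 1  y10 = 0  y11 = 0  y12 = 1  y13 = 0

Check each clause:
  1. (y10 \/ y9 \/ ~y11) — y9 is true.
  2. (~y5 \/ ~y9 \/ y12) — ~y5 is true.
  3. (~y6 \/ y7 \/ ~y9) — ~y6 is true.
  4. (y13 \/ ~y6 \/ ~y2) — ~y6 is true.
  5. (~y5 \/ ~y10 \/ y12) — ~y5 is true.
  6. (y10 \/ y11 \/ y12) — y12 is true.
  7. (~y1 \/ ~y3 \/ ~y10) — ~y10 is true.
  8. (~y3 \/ y5 \/ ~y8) — ~y8 is true.
  9. (y5 \/ y1 \/ ~y4) — y1 is true.
  10. (~y10 \/ y4 \/ y7) — y4 is true.
  11. (~y12 \/ ~y3 \/ y1) — y1 is true.
  12. (y4 \/ ~y5 \/ y8) — ~y5 is true.
  13. (y12 \/ ~y7 \/ ~y9) — ~y7 is true.
  14. (~y13 \/ ~y11 \/ y12) — ~y13 is true.
  15. (~y12 \/ y10 \/ ~y2) — ~y2 is true.
  16. (y4 \/ y7 \/ y13) — y4 is true.
  17. (~y11 \/ ~y12 \/ y1) — y1 is true.
  18. (~y6 \/ ~y9 \/ ~y7) — ~y7 is true.
  19. (y4 \/ ~y10 \/ y12) — y4 is true.
  20. (~y1 \/ y7 \/ y12) — y12 is true.
  21. (y11 \/ ~y7 \/ y13) — ~y7 is true.
  22. (~y12 \/ ~y6 \/ y5) — ~y6 is true.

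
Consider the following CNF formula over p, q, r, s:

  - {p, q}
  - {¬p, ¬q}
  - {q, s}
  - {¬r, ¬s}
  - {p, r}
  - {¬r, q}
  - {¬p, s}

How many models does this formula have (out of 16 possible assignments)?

2

Satisfying assignments:
  p=0 q=1 r=1 s=0
  p=1 q=0 r=0 s=1
That's 2 in total.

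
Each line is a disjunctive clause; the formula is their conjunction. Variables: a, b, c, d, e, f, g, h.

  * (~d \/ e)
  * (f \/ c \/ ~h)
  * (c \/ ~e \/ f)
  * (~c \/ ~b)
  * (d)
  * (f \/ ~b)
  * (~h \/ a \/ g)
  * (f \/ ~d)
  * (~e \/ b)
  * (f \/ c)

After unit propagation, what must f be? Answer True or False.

True

(d) stands alone — d = True.
From (~d \/ e) and d = True: e = True.
(f \/ ~d) with d = True leaves only f, so f = True.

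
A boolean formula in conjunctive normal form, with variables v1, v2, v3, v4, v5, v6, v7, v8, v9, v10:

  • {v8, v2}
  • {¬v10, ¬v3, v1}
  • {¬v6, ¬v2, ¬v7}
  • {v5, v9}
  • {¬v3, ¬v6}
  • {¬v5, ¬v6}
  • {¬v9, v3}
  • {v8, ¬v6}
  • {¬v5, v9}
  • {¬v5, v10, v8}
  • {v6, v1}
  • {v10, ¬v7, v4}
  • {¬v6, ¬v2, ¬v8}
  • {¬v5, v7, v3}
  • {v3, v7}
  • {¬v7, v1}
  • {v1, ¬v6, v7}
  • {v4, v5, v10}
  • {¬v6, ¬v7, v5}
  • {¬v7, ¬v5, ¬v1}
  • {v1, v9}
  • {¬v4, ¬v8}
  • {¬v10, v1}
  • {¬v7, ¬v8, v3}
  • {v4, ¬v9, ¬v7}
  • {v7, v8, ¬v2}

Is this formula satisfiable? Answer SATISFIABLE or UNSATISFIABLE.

Branch on v1: take v1 = True.
The remaining clauses are satisfied by v2 = False, v3 = True, v4 = False, v5 = True, v6 = False, v7 = False, v8 = True, v9 = True, v10 = True.
So v1 = T, v2 = F, v3 = T, v4 = F, v5 = T, v6 = F, v7 = F, v8 = T, v9 = T, v10 = T is a satisfying assignment.

SATISFIABLE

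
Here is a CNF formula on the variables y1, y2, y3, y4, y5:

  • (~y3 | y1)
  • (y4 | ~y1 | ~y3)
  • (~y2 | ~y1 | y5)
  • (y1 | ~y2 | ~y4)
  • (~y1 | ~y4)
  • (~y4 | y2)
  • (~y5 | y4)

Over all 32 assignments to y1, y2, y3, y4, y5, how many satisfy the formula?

3

Satisfying assignments:
  y1=F y2=F y3=F y4=F y5=F
  y1=F y2=T y3=F y4=F y5=F
  y1=T y2=F y3=F y4=F y5=F
Count: 3.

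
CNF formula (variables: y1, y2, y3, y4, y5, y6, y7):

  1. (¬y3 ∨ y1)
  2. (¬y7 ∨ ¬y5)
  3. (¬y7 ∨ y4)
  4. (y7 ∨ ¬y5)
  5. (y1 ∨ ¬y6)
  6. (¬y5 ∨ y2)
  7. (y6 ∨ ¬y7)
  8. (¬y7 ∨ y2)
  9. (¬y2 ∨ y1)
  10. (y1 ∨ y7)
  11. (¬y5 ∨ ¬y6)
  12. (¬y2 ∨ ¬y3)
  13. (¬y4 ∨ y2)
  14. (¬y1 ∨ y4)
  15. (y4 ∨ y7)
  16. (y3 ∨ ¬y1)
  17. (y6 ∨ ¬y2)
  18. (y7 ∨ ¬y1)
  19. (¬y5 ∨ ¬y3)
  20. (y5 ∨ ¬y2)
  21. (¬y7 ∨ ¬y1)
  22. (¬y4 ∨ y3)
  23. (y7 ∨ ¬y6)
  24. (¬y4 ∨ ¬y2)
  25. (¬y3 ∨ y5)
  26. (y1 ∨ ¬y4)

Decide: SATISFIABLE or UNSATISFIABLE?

y7 = True:
  propagation gives y5=False, y4=True, y6=True, y1=True; an empty clause results — contradiction.
y7 = False:
  propagation gives y5=False, y1=True; an empty clause results — contradiction.
Every branch closes, so no satisfying assignment exists.

UNSATISFIABLE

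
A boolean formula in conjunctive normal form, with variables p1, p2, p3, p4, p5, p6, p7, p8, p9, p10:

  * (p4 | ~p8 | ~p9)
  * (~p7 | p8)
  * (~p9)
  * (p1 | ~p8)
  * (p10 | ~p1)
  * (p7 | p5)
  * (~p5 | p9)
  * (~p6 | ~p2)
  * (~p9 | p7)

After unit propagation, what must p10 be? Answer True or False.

Unit clause (~p9) sets p9 = False.
In (p9 | ~p5), p9 is now false; ~p5 must hold, so p5 = False.
From (p5 | p7) and p5 = False: p7 = True.
In (~p7 | p8), ~p7 is now false; p8 must hold, so p8 = True.
In (~p8 | p1), ~p8 is now false; p1 must hold, so p1 = True.
From (p10 | ~p1) and p1 = True: p10 = True.

True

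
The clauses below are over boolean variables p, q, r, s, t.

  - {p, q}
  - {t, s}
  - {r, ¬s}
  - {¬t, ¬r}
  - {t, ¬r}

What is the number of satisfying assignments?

3

The models are:
  p=F q=T r=F s=F t=T
  p=T q=F r=F s=F t=T
  p=T q=T r=F s=F t=T
Count: 3.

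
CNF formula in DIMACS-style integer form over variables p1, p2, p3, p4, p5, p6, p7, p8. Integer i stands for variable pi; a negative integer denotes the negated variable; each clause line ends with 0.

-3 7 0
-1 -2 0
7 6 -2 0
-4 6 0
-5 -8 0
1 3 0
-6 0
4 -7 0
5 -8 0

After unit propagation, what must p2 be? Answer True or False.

False

(!p6) stands alone — p6 = False.
(!p4 || p6): since p6 = False, the clause reduces to (!p4). p4 = False.
(!p7 || p4) with p4 = False leaves only !p7, so p7 = False.
In (p7 || !p3), p7 is now false; !p3 must hold, so p3 = False.
(!p2 || p7 || p6) with p7 = False, p6 = False leaves only !p2, so p2 = False.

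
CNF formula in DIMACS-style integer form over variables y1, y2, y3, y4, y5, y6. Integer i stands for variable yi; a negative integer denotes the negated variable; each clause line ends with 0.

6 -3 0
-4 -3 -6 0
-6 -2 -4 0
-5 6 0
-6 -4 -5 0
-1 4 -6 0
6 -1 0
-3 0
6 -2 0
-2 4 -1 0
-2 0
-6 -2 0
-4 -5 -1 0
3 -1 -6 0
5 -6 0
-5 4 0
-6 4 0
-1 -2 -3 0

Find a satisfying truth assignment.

y1=F, y2=F, y3=F, y4=T, y5=F, y6=F

Check each clause:
  1. (y6 OR NOT y3) — NOT y3 is true.
  2. (NOT y4 OR NOT y6 OR NOT y3) — NOT y6 is true.
  3. (NOT y4 OR NOT y6 OR NOT y2) — NOT y6 is true.
  4. (y6 OR NOT y5) — NOT y5 is true.
  5. (NOT y4 OR NOT y5 OR NOT y6) — NOT y6 is true.
  6. (NOT y1 OR y4 OR NOT y6) — NOT y6 is true.
  7. (y6 OR NOT y1) — NOT y1 is true.
  8. (NOT y3) — NOT y3 is true.
  9. (NOT y2 OR y6) — NOT y2 is true.
  10. (NOT y2 OR y4 OR NOT y1) — y4 is true.
  11. (NOT y2) — NOT y2 is true.
  12. (NOT y2 OR NOT y6) — NOT y6 is true.
  13. (NOT y1 OR NOT y4 OR NOT y5) — NOT y5 is true.
  14. (NOT y6 OR NOT y1 OR y3) — NOT y6 is true.
  15. (y5 OR NOT y6) — NOT y6 is true.
  16. (y4 OR NOT y5) — NOT y5 is true.
  17. (y4 OR NOT y6) — NOT y6 is true.
  18. (NOT y3 OR NOT y2 OR NOT y1) — NOT y3 is true.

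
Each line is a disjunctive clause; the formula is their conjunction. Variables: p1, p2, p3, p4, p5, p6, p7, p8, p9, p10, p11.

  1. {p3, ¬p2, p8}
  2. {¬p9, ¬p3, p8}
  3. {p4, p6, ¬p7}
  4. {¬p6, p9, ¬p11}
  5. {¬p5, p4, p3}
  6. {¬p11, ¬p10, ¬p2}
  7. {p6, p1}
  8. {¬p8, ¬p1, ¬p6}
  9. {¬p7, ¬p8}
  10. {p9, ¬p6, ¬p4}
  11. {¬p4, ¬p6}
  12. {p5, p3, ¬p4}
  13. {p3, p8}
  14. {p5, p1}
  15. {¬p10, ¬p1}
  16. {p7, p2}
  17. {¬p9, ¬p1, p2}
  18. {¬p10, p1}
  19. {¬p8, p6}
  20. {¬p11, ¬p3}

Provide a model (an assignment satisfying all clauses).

p1 = True, p2 = True, p3 = True, p4 = False, p5 = True, p6 = True, p7 = False, p8 = False, p9 = False, p10 = False, p11 = False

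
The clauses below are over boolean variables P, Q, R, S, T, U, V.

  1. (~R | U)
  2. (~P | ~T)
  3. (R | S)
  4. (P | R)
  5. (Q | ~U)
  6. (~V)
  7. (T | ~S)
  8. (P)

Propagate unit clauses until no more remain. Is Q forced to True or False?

True

Unit clause (~V) sets V = False.
Unit clause (P) sets P = True.
In (~P | ~T), ~P is now false; ~T must hold, so T = False.
From (T | ~S) and T = False: S = False.
From (S | R) and S = False: R = True.
From (U | ~R) and R = True: U = True.
(~U | Q) with U = True leaves only Q, so Q = True.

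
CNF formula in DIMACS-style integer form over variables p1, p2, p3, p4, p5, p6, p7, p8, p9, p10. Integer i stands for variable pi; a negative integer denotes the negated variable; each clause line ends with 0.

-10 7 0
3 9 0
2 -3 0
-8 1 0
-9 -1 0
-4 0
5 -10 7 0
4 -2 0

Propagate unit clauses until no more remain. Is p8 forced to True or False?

(~p4) stands alone — p4 = False.
(p4 | ~p2): since p4 = False, the clause reduces to (~p2). p2 = False.
From (p2 | ~p3) and p2 = False: p3 = False.
In (p3 | p9), p3 is now false; p9 must hold, so p9 = True.
(~p1 | ~p9) with p9 = True leaves only ~p1, so p1 = False.
(p1 | ~p8): since p1 = False, the clause reduces to (~p8). p8 = False.

False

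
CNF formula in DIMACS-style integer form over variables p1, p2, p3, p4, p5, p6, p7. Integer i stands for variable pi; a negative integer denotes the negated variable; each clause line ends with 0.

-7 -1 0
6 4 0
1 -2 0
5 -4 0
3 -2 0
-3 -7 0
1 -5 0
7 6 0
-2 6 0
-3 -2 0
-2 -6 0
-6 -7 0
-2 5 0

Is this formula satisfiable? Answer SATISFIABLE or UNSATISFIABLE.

SATISFIABLE

Pure literal: p2 appears only negated; assign p2 = False.
Set p1 = True and propagate.
  then p7 is forced to False.
  then p6 is forced to True.
Try p4 = False.
p3, p5 are now unconstrained; take p3 = True, p5 = False.
So p1=T, p2=F, p3=T, p4=F, p5=F, p6=T, p7=F is a satisfying assignment.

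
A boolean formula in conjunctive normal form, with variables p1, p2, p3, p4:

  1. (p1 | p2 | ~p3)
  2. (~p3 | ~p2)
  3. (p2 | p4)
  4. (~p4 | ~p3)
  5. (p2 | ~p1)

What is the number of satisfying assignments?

The models are:
  p1=F p2=F p3=F p4=T
  p1=F p2=T p3=F p4=F
  p1=F p2=T p3=F p4=T
  p1=T p2=T p3=F p4=F
  p1=T p2=T p3=F p4=T
That's 5 in total.

5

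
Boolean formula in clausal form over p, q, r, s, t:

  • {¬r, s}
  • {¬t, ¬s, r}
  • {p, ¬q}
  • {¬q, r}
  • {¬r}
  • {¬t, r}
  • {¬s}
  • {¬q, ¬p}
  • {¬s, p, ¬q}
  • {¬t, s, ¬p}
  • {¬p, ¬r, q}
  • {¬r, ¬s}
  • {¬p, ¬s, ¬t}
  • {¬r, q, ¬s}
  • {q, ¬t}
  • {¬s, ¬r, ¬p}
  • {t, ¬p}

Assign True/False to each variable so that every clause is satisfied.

p = F, q = F, r = F, s = F, t = F

Check each clause:
  1. {¬r, s} — ¬r is true.
  2. {¬t, r, ¬s} — ¬s is true.
  3. {¬q, p} — ¬q is true.
  4. {r, ¬q} — ¬q is true.
  5. {¬r} — ¬r is true.
  6. {r, ¬t} — ¬t is true.
  7. {¬s} — ¬s is true.
  8. {¬q, ¬p} — ¬p is true.
  9. {p, ¬s, ¬q} — ¬s is true.
  10. {¬t, s, ¬p} — ¬t is true.
  11. {¬r, ¬p, q} — ¬r is true.
  12. {¬s, ¬r} — ¬s is true.
  13. {¬p, ¬t, ¬s} — ¬t is true.
  14. {q, ¬r, ¬s} — ¬s is true.
  15. {q, ¬t} — ¬t is true.
  16. {¬r, ¬s, ¬p} — ¬s is true.
  17. {t, ¬p} — ¬p is true.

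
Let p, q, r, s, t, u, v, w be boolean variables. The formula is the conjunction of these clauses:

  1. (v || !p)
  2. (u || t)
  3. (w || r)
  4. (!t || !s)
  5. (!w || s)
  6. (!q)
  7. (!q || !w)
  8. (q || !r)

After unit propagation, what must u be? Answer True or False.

(!q) is a unit clause: q = False.
(q || !r) with q = False leaves only !r, so r = False.
(r || w): since r = False, the clause reduces to (w). w = True.
(!w || s) with w = True leaves only s, so s = True.
(!t || !s): since s = True, the clause reduces to (!t). t = False.
(u || t) with t = False leaves only u, so u = True.

True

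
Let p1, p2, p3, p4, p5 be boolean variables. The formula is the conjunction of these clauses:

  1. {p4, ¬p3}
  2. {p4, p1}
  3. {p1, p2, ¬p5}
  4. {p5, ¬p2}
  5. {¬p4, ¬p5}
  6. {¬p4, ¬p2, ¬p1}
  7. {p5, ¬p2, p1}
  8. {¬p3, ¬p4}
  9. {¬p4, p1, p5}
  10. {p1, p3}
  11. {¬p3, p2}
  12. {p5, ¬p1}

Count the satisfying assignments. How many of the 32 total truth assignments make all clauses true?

2

The models are:
  p1=T p2=F p3=F p4=F p5=T
  p1=T p2=T p3=F p4=F p5=T
That's 2 in total.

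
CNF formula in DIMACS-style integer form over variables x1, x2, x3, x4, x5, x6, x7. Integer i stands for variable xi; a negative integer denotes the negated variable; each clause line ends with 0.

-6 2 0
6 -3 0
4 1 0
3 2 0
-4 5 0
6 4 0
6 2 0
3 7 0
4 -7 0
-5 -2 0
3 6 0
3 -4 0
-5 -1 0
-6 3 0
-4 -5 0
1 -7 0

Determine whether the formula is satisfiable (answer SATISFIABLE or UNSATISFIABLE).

Branch on x1: take x1 = True.
  then x5 is forced to False.
  then x4 is forced to False.
  then x6 is forced to True.
  then x2 is forced to True.
  then x7 is forced to False.
  then x3 is forced to True.
Every clause has at least one true literal under this assignment.
So x1=1  x2=1  x3=1  x4=0  x5=0  x6=1  x7=0 is a satisfying assignment.

SATISFIABLE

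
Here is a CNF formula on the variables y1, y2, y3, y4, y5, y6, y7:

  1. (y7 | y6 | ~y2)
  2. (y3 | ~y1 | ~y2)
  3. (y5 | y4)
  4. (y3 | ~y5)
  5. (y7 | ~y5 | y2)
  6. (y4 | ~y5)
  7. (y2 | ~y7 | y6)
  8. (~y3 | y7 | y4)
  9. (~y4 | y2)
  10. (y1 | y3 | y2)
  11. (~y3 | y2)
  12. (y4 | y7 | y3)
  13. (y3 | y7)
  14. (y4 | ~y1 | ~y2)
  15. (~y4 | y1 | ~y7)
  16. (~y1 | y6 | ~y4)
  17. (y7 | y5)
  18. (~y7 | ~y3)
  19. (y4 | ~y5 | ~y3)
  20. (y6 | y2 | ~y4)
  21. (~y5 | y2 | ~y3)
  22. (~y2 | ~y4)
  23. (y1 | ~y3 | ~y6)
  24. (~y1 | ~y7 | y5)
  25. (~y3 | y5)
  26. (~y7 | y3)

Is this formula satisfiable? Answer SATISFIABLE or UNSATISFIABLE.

UNSATISFIABLE

y3 = True:
  propagation gives y2=True, y7=False, y6=True, y4=True; an empty clause results — contradiction.
y3 = False:
  propagation gives y5=False, y4=True, y2=True; an empty clause results — contradiction.
Every branch closes, so no satisfying assignment exists.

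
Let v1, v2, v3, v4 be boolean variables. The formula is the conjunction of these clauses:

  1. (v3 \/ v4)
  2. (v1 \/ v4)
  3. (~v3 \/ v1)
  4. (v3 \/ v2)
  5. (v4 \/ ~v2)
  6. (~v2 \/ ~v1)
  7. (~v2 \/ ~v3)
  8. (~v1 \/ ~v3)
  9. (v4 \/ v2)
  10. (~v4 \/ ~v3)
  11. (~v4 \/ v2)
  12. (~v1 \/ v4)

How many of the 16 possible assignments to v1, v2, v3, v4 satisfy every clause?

1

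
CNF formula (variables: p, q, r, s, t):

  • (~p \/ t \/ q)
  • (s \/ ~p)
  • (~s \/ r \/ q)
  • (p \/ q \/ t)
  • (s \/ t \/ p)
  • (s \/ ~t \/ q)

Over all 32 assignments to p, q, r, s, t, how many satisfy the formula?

12

Split on p, then q.
  p=T, q=T: remaining (r,s,t) ∈ {(F,T,F); (F,T,T); (T,T,F); (T,T,T)} — 4.
  p=T, q=F: remaining (r,s,t) ∈ {(T,T,T)} — 1.
  p=F, q=T: r free; 3 ways for (s,t) × 2^1 = 6.
  p=F, q=F: remaining (r,s,t) ∈ {(T,T,T)} — 1.
Total: 4 + 1 + 6 + 1 = 12.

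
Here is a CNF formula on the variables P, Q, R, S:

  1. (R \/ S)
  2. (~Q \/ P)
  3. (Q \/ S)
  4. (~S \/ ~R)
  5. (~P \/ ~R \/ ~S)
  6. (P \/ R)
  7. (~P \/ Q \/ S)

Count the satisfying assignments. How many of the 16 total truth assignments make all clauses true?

3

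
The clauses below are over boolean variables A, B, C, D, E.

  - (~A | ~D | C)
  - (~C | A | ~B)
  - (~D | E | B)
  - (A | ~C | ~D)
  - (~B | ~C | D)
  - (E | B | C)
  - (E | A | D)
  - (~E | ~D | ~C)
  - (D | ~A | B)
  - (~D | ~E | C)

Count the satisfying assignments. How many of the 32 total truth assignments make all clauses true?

7

The models are:
  A=F B=F C=F D=F E=T
  A=F B=F C=T D=F E=T
  A=F B=T C=F D=F E=T
  A=F B=T C=F D=T E=F
  A=T B=T C=F D=F E=F
  A=T B=T C=F D=F E=T
  A=T B=T C=T D=T E=F
That's 7 in total.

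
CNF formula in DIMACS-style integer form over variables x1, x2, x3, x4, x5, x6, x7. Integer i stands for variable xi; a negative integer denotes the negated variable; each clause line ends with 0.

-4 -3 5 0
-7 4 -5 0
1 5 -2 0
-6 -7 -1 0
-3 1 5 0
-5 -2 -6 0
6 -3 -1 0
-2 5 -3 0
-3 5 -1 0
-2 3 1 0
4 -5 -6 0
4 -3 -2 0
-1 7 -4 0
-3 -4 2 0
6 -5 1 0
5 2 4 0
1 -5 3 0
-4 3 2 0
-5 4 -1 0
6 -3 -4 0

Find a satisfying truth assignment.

Branch on x1: take x1 = True.
The remaining clauses are satisfied by x2 = True, x3 = False, x4 = True, x5 = True, x6 = False, x7 = True.

x1=T, x2=T, x3=F, x4=T, x5=T, x6=F, x7=T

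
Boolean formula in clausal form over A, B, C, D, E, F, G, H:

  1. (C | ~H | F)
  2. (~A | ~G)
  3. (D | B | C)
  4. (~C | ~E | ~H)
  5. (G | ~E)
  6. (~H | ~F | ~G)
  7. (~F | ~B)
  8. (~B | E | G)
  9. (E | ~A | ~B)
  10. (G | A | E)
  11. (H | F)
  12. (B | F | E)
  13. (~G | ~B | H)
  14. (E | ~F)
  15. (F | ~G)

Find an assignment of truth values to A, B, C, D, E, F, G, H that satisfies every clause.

A = False, B = False, C = False, D = True, E = True, F = True, G = True, H = False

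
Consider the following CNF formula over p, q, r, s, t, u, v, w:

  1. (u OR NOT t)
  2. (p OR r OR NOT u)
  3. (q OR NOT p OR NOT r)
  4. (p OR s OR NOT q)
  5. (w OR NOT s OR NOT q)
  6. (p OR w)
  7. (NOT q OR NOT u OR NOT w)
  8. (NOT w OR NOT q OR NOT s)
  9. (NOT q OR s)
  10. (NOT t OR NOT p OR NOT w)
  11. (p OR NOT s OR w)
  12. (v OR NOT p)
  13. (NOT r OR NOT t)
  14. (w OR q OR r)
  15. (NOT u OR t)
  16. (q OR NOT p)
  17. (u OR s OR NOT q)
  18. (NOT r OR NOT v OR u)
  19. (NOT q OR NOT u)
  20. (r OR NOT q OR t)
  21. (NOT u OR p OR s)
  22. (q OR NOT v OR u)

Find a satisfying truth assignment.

Branch on p: take p = False.
  then w is forced to True.
For the remaining variables, q = False, r = False, s = True, t = False, u = False, v = False works.

p=F  q=F  r=F  s=T  t=F  u=F  v=F  w=T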